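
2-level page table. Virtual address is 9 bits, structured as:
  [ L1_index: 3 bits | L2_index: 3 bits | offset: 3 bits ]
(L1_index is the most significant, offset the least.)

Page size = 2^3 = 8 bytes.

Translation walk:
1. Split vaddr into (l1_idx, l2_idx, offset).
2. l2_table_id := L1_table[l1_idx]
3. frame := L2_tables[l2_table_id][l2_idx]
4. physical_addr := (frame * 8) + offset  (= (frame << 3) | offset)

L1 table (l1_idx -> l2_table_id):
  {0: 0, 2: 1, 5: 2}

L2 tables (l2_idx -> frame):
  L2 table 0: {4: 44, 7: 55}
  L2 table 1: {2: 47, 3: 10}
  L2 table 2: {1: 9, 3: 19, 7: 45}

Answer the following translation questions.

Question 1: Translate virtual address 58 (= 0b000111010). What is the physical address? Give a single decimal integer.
Answer: 442

Derivation:
vaddr = 58 = 0b000111010
Split: l1_idx=0, l2_idx=7, offset=2
L1[0] = 0
L2[0][7] = 55
paddr = 55 * 8 + 2 = 442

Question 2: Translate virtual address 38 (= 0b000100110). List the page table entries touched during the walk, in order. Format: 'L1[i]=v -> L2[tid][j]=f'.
Answer: L1[0]=0 -> L2[0][4]=44

Derivation:
vaddr = 38 = 0b000100110
Split: l1_idx=0, l2_idx=4, offset=6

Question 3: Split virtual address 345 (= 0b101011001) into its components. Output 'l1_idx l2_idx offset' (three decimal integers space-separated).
vaddr = 345 = 0b101011001
  top 3 bits -> l1_idx = 5
  next 3 bits -> l2_idx = 3
  bottom 3 bits -> offset = 1

Answer: 5 3 1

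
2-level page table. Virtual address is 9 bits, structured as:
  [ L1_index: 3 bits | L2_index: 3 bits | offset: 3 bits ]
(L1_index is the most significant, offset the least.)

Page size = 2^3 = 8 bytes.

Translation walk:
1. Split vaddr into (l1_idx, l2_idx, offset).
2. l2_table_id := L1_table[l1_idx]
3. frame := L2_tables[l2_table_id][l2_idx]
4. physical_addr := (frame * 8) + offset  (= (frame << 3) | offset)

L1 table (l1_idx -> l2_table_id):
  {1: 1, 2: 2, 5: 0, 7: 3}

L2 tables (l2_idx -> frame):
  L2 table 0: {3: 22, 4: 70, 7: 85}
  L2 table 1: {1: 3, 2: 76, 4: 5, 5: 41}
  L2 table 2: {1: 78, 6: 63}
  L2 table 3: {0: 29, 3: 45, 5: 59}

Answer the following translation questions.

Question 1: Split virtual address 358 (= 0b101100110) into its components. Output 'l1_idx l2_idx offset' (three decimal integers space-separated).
Answer: 5 4 6

Derivation:
vaddr = 358 = 0b101100110
  top 3 bits -> l1_idx = 5
  next 3 bits -> l2_idx = 4
  bottom 3 bits -> offset = 6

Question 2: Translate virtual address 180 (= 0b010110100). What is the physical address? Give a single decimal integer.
Answer: 508

Derivation:
vaddr = 180 = 0b010110100
Split: l1_idx=2, l2_idx=6, offset=4
L1[2] = 2
L2[2][6] = 63
paddr = 63 * 8 + 4 = 508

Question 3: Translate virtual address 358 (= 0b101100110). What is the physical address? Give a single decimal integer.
Answer: 566

Derivation:
vaddr = 358 = 0b101100110
Split: l1_idx=5, l2_idx=4, offset=6
L1[5] = 0
L2[0][4] = 70
paddr = 70 * 8 + 6 = 566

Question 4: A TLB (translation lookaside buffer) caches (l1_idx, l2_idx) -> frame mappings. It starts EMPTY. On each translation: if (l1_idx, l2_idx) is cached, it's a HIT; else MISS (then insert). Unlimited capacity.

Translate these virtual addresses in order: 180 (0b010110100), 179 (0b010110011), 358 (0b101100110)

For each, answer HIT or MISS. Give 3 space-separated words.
Answer: MISS HIT MISS

Derivation:
vaddr=180: (2,6) not in TLB -> MISS, insert
vaddr=179: (2,6) in TLB -> HIT
vaddr=358: (5,4) not in TLB -> MISS, insert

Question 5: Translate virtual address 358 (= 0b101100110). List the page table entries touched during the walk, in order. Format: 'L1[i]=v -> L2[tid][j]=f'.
vaddr = 358 = 0b101100110
Split: l1_idx=5, l2_idx=4, offset=6

Answer: L1[5]=0 -> L2[0][4]=70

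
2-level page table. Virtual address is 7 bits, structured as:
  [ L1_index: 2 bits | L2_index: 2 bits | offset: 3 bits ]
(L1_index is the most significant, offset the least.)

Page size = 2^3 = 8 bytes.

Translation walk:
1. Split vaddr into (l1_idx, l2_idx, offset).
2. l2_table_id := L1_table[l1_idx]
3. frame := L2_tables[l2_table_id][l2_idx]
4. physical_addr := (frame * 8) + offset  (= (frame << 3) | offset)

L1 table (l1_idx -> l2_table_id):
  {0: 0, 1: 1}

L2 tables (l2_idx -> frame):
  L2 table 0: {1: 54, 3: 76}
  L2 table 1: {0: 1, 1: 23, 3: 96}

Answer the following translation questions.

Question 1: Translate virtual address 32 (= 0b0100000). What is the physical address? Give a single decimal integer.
Answer: 8

Derivation:
vaddr = 32 = 0b0100000
Split: l1_idx=1, l2_idx=0, offset=0
L1[1] = 1
L2[1][0] = 1
paddr = 1 * 8 + 0 = 8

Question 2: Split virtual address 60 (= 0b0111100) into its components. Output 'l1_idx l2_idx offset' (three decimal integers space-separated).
Answer: 1 3 4

Derivation:
vaddr = 60 = 0b0111100
  top 2 bits -> l1_idx = 1
  next 2 bits -> l2_idx = 3
  bottom 3 bits -> offset = 4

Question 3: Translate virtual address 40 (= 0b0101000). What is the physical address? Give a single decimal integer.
vaddr = 40 = 0b0101000
Split: l1_idx=1, l2_idx=1, offset=0
L1[1] = 1
L2[1][1] = 23
paddr = 23 * 8 + 0 = 184

Answer: 184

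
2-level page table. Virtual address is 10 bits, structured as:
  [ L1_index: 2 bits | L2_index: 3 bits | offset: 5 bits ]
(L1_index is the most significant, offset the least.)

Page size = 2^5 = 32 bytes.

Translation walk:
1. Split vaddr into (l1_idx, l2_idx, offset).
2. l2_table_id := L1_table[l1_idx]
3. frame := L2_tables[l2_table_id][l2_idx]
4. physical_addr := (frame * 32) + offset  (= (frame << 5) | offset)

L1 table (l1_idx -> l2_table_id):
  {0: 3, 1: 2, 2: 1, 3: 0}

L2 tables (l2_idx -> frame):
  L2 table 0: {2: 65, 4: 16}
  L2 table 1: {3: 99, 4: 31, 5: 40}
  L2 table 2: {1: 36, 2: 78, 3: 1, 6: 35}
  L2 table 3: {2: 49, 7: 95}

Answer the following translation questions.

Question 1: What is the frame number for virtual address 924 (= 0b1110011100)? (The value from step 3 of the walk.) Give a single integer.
Answer: 16

Derivation:
vaddr = 924: l1_idx=3, l2_idx=4
L1[3] = 0; L2[0][4] = 16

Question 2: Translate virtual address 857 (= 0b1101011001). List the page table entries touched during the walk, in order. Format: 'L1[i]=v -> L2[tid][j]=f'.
vaddr = 857 = 0b1101011001
Split: l1_idx=3, l2_idx=2, offset=25

Answer: L1[3]=0 -> L2[0][2]=65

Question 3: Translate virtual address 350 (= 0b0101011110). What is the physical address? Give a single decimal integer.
vaddr = 350 = 0b0101011110
Split: l1_idx=1, l2_idx=2, offset=30
L1[1] = 2
L2[2][2] = 78
paddr = 78 * 32 + 30 = 2526

Answer: 2526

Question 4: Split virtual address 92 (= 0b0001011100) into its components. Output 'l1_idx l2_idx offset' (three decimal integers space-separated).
Answer: 0 2 28

Derivation:
vaddr = 92 = 0b0001011100
  top 2 bits -> l1_idx = 0
  next 3 bits -> l2_idx = 2
  bottom 5 bits -> offset = 28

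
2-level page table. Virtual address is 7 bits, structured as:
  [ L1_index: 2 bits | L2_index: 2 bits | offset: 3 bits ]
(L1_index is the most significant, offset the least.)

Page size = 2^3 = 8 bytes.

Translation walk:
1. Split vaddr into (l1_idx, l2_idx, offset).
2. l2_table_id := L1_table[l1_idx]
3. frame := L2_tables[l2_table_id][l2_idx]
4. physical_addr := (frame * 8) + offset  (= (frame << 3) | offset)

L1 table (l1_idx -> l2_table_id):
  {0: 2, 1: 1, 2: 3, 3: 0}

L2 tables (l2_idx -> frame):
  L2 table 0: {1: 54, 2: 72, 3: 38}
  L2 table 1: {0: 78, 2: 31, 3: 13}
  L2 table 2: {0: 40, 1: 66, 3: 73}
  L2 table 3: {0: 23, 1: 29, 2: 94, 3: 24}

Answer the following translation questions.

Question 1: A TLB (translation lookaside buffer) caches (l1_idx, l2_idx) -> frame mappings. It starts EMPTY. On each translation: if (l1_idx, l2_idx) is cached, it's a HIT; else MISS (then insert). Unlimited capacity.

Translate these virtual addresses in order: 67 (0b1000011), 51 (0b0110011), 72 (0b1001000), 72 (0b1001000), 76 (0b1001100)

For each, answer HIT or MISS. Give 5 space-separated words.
vaddr=67: (2,0) not in TLB -> MISS, insert
vaddr=51: (1,2) not in TLB -> MISS, insert
vaddr=72: (2,1) not in TLB -> MISS, insert
vaddr=72: (2,1) in TLB -> HIT
vaddr=76: (2,1) in TLB -> HIT

Answer: MISS MISS MISS HIT HIT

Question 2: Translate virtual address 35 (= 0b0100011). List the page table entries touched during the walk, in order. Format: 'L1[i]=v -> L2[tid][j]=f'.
vaddr = 35 = 0b0100011
Split: l1_idx=1, l2_idx=0, offset=3

Answer: L1[1]=1 -> L2[1][0]=78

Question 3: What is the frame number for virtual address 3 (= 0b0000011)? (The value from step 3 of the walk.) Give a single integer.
vaddr = 3: l1_idx=0, l2_idx=0
L1[0] = 2; L2[2][0] = 40

Answer: 40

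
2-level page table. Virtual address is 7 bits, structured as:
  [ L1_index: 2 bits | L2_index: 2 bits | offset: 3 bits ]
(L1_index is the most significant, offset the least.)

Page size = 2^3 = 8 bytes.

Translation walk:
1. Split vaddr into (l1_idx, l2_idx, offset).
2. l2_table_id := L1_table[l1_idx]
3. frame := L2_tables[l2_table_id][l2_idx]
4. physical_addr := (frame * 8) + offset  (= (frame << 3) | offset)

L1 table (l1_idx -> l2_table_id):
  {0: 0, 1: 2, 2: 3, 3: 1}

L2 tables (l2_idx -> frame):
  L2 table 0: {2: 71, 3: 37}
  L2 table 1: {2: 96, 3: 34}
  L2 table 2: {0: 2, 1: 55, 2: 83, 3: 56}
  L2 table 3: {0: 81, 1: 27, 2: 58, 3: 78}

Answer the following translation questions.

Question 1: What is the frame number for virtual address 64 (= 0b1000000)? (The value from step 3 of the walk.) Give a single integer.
vaddr = 64: l1_idx=2, l2_idx=0
L1[2] = 3; L2[3][0] = 81

Answer: 81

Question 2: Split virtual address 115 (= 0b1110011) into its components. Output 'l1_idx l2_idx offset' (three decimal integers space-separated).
Answer: 3 2 3

Derivation:
vaddr = 115 = 0b1110011
  top 2 bits -> l1_idx = 3
  next 2 bits -> l2_idx = 2
  bottom 3 bits -> offset = 3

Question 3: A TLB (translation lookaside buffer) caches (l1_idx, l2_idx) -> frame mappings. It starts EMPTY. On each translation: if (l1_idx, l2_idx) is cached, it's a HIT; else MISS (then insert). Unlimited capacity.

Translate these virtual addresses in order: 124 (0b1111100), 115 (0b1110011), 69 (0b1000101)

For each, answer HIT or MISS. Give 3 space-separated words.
Answer: MISS MISS MISS

Derivation:
vaddr=124: (3,3) not in TLB -> MISS, insert
vaddr=115: (3,2) not in TLB -> MISS, insert
vaddr=69: (2,0) not in TLB -> MISS, insert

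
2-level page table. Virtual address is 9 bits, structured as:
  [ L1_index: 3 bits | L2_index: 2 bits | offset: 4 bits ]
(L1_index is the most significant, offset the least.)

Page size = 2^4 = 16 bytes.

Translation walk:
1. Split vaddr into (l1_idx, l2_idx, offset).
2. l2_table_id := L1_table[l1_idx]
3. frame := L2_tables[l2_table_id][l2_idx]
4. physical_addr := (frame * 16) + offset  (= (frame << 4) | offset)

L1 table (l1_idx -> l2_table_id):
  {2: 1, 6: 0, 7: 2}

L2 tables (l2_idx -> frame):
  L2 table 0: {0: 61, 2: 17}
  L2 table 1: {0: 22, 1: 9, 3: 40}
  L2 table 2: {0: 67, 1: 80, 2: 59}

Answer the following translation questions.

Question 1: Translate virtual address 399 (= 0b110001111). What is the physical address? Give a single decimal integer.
Answer: 991

Derivation:
vaddr = 399 = 0b110001111
Split: l1_idx=6, l2_idx=0, offset=15
L1[6] = 0
L2[0][0] = 61
paddr = 61 * 16 + 15 = 991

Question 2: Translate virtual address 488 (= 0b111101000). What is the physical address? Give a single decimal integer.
vaddr = 488 = 0b111101000
Split: l1_idx=7, l2_idx=2, offset=8
L1[7] = 2
L2[2][2] = 59
paddr = 59 * 16 + 8 = 952

Answer: 952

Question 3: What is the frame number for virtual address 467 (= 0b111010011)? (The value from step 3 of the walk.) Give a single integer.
vaddr = 467: l1_idx=7, l2_idx=1
L1[7] = 2; L2[2][1] = 80

Answer: 80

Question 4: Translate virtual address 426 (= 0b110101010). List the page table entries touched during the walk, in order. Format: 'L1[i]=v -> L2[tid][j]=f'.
Answer: L1[6]=0 -> L2[0][2]=17

Derivation:
vaddr = 426 = 0b110101010
Split: l1_idx=6, l2_idx=2, offset=10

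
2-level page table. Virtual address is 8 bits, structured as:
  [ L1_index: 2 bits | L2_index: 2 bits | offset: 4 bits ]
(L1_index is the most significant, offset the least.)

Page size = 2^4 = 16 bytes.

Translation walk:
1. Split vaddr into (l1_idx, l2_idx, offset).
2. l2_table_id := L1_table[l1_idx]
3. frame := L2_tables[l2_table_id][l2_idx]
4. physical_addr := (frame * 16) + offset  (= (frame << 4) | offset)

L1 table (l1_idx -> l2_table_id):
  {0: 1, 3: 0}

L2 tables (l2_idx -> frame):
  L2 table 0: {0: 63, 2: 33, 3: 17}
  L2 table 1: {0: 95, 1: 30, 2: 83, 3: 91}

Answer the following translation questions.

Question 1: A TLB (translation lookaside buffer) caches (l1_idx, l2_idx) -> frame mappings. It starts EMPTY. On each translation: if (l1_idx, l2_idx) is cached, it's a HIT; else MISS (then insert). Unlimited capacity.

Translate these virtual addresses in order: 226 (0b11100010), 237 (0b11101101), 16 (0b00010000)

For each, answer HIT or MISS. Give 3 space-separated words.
vaddr=226: (3,2) not in TLB -> MISS, insert
vaddr=237: (3,2) in TLB -> HIT
vaddr=16: (0,1) not in TLB -> MISS, insert

Answer: MISS HIT MISS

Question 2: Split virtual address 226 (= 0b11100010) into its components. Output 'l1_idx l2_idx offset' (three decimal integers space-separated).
Answer: 3 2 2

Derivation:
vaddr = 226 = 0b11100010
  top 2 bits -> l1_idx = 3
  next 2 bits -> l2_idx = 2
  bottom 4 bits -> offset = 2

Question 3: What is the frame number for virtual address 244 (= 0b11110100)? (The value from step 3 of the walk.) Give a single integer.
Answer: 17

Derivation:
vaddr = 244: l1_idx=3, l2_idx=3
L1[3] = 0; L2[0][3] = 17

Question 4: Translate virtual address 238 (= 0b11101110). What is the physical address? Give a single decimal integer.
Answer: 542

Derivation:
vaddr = 238 = 0b11101110
Split: l1_idx=3, l2_idx=2, offset=14
L1[3] = 0
L2[0][2] = 33
paddr = 33 * 16 + 14 = 542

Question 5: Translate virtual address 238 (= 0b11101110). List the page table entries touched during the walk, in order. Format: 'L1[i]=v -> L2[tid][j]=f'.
vaddr = 238 = 0b11101110
Split: l1_idx=3, l2_idx=2, offset=14

Answer: L1[3]=0 -> L2[0][2]=33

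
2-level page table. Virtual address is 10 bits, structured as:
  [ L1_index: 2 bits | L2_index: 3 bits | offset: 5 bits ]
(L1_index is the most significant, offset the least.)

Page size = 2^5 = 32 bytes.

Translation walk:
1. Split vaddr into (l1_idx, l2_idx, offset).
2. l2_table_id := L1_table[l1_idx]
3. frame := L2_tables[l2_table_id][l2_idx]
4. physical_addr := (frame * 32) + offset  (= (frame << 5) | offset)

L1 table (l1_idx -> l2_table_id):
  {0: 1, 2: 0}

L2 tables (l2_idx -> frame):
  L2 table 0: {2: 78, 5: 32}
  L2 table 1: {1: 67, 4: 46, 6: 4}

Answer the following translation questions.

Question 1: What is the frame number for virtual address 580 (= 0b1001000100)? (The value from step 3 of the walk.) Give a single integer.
vaddr = 580: l1_idx=2, l2_idx=2
L1[2] = 0; L2[0][2] = 78

Answer: 78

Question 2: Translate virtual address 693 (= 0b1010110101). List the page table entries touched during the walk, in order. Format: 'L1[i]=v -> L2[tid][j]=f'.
Answer: L1[2]=0 -> L2[0][5]=32

Derivation:
vaddr = 693 = 0b1010110101
Split: l1_idx=2, l2_idx=5, offset=21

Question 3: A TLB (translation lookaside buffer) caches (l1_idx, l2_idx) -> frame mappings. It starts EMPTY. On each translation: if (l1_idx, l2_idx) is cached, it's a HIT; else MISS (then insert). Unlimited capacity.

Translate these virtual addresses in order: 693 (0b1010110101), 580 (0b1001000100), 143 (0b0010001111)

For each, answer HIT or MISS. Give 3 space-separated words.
vaddr=693: (2,5) not in TLB -> MISS, insert
vaddr=580: (2,2) not in TLB -> MISS, insert
vaddr=143: (0,4) not in TLB -> MISS, insert

Answer: MISS MISS MISS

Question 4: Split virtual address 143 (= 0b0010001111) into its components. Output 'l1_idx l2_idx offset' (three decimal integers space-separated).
Answer: 0 4 15

Derivation:
vaddr = 143 = 0b0010001111
  top 2 bits -> l1_idx = 0
  next 3 bits -> l2_idx = 4
  bottom 5 bits -> offset = 15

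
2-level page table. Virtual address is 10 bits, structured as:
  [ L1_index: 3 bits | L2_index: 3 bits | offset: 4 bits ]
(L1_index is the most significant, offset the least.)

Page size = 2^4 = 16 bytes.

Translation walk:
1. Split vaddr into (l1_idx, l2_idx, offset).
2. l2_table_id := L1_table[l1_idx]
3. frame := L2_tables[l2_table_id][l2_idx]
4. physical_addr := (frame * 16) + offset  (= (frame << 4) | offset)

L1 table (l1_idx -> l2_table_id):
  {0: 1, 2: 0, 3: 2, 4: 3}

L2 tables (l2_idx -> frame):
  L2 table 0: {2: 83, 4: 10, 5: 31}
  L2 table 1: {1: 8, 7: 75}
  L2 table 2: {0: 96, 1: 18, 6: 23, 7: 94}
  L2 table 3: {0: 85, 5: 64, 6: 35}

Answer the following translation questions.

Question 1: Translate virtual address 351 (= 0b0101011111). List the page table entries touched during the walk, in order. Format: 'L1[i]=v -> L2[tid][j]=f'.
vaddr = 351 = 0b0101011111
Split: l1_idx=2, l2_idx=5, offset=15

Answer: L1[2]=0 -> L2[0][5]=31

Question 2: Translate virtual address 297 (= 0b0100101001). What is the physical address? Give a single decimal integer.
vaddr = 297 = 0b0100101001
Split: l1_idx=2, l2_idx=2, offset=9
L1[2] = 0
L2[0][2] = 83
paddr = 83 * 16 + 9 = 1337

Answer: 1337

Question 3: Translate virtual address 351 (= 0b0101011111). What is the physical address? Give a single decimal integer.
vaddr = 351 = 0b0101011111
Split: l1_idx=2, l2_idx=5, offset=15
L1[2] = 0
L2[0][5] = 31
paddr = 31 * 16 + 15 = 511

Answer: 511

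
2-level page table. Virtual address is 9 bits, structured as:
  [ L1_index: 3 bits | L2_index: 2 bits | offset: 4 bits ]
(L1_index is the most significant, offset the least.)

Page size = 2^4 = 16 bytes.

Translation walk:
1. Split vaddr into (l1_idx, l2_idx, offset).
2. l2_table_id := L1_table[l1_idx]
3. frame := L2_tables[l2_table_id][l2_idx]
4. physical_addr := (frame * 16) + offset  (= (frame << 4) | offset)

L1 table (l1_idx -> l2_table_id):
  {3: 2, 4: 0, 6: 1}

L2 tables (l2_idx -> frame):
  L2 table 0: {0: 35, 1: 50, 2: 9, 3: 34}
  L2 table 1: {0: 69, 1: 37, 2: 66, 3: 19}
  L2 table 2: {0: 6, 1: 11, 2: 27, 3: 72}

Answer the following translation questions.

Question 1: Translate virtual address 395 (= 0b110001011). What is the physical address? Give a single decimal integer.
Answer: 1115

Derivation:
vaddr = 395 = 0b110001011
Split: l1_idx=6, l2_idx=0, offset=11
L1[6] = 1
L2[1][0] = 69
paddr = 69 * 16 + 11 = 1115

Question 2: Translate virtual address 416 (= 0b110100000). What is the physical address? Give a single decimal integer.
Answer: 1056

Derivation:
vaddr = 416 = 0b110100000
Split: l1_idx=6, l2_idx=2, offset=0
L1[6] = 1
L2[1][2] = 66
paddr = 66 * 16 + 0 = 1056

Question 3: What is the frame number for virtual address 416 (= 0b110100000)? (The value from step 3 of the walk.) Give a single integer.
vaddr = 416: l1_idx=6, l2_idx=2
L1[6] = 1; L2[1][2] = 66

Answer: 66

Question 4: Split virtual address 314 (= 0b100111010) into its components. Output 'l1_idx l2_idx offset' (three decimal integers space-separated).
Answer: 4 3 10

Derivation:
vaddr = 314 = 0b100111010
  top 3 bits -> l1_idx = 4
  next 2 bits -> l2_idx = 3
  bottom 4 bits -> offset = 10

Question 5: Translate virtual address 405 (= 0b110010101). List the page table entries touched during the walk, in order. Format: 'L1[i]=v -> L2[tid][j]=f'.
Answer: L1[6]=1 -> L2[1][1]=37

Derivation:
vaddr = 405 = 0b110010101
Split: l1_idx=6, l2_idx=1, offset=5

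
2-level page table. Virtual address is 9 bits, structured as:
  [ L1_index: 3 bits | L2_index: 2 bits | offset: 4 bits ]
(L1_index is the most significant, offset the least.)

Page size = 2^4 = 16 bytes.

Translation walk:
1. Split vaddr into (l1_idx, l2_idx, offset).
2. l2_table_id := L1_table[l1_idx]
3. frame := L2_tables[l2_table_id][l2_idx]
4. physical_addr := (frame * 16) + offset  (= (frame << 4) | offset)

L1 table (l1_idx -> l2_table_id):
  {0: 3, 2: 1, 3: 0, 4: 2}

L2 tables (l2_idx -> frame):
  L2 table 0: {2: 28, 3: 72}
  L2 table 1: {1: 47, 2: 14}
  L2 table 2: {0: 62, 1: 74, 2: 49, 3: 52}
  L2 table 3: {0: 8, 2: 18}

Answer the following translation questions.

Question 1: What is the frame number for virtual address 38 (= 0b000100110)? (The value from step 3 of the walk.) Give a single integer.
vaddr = 38: l1_idx=0, l2_idx=2
L1[0] = 3; L2[3][2] = 18

Answer: 18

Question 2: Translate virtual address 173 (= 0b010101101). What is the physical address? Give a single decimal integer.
vaddr = 173 = 0b010101101
Split: l1_idx=2, l2_idx=2, offset=13
L1[2] = 1
L2[1][2] = 14
paddr = 14 * 16 + 13 = 237

Answer: 237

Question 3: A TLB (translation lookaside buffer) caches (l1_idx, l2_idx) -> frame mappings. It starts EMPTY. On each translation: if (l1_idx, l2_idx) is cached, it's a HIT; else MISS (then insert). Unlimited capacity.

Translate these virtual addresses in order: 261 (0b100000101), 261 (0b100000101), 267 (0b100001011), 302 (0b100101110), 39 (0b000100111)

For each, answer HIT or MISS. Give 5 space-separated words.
vaddr=261: (4,0) not in TLB -> MISS, insert
vaddr=261: (4,0) in TLB -> HIT
vaddr=267: (4,0) in TLB -> HIT
vaddr=302: (4,2) not in TLB -> MISS, insert
vaddr=39: (0,2) not in TLB -> MISS, insert

Answer: MISS HIT HIT MISS MISS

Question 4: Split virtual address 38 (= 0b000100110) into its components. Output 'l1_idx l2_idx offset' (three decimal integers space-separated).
vaddr = 38 = 0b000100110
  top 3 bits -> l1_idx = 0
  next 2 bits -> l2_idx = 2
  bottom 4 bits -> offset = 6

Answer: 0 2 6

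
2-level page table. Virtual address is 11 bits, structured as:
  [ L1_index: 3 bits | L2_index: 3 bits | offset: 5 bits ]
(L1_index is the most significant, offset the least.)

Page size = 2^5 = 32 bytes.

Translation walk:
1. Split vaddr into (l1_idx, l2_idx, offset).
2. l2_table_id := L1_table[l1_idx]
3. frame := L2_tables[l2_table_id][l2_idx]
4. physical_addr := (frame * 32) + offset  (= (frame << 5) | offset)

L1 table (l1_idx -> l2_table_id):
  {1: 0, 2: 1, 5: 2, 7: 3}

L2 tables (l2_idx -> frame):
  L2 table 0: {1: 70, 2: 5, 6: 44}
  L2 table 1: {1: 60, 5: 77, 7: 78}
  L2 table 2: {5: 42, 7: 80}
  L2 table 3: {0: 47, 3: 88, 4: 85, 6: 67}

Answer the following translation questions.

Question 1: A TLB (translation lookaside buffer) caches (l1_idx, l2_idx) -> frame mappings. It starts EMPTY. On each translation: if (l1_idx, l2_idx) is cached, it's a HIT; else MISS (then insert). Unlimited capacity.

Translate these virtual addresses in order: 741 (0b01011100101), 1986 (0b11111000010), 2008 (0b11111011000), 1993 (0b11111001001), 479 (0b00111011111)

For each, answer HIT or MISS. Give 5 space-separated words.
vaddr=741: (2,7) not in TLB -> MISS, insert
vaddr=1986: (7,6) not in TLB -> MISS, insert
vaddr=2008: (7,6) in TLB -> HIT
vaddr=1993: (7,6) in TLB -> HIT
vaddr=479: (1,6) not in TLB -> MISS, insert

Answer: MISS MISS HIT HIT MISS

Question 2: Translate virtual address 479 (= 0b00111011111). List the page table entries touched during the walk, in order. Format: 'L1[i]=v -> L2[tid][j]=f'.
vaddr = 479 = 0b00111011111
Split: l1_idx=1, l2_idx=6, offset=31

Answer: L1[1]=0 -> L2[0][6]=44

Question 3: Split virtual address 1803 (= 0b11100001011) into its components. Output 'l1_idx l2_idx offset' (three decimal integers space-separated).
Answer: 7 0 11

Derivation:
vaddr = 1803 = 0b11100001011
  top 3 bits -> l1_idx = 7
  next 3 bits -> l2_idx = 0
  bottom 5 bits -> offset = 11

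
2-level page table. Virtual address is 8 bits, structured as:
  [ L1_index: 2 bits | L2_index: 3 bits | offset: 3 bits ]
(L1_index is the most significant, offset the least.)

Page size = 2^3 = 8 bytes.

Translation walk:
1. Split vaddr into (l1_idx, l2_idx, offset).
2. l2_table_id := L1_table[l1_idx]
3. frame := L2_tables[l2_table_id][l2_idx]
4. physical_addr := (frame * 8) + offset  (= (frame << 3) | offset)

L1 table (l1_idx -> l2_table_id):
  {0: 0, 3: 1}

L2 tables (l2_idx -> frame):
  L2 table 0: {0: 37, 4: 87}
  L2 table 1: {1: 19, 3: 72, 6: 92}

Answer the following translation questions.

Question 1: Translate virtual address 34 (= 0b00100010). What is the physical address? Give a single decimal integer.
vaddr = 34 = 0b00100010
Split: l1_idx=0, l2_idx=4, offset=2
L1[0] = 0
L2[0][4] = 87
paddr = 87 * 8 + 2 = 698

Answer: 698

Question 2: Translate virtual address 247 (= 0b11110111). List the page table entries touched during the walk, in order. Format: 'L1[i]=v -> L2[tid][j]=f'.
vaddr = 247 = 0b11110111
Split: l1_idx=3, l2_idx=6, offset=7

Answer: L1[3]=1 -> L2[1][6]=92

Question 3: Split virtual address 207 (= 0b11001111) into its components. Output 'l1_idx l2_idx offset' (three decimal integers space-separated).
vaddr = 207 = 0b11001111
  top 2 bits -> l1_idx = 3
  next 3 bits -> l2_idx = 1
  bottom 3 bits -> offset = 7

Answer: 3 1 7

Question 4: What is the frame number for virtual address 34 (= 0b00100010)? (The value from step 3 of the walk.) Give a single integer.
Answer: 87

Derivation:
vaddr = 34: l1_idx=0, l2_idx=4
L1[0] = 0; L2[0][4] = 87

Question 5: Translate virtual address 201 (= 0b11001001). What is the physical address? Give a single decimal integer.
vaddr = 201 = 0b11001001
Split: l1_idx=3, l2_idx=1, offset=1
L1[3] = 1
L2[1][1] = 19
paddr = 19 * 8 + 1 = 153

Answer: 153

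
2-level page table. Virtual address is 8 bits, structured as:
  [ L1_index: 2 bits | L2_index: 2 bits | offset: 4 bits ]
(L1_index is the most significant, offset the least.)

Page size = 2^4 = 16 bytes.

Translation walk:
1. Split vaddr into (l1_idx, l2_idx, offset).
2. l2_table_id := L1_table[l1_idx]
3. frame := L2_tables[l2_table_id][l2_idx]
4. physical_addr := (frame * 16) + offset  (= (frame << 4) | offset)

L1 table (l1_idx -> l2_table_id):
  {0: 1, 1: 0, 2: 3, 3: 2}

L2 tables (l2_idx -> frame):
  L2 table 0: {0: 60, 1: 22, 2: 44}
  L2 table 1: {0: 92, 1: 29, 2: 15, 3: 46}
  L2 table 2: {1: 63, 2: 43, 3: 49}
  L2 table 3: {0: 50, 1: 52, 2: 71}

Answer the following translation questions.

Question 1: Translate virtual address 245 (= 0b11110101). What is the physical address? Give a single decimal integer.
Answer: 789

Derivation:
vaddr = 245 = 0b11110101
Split: l1_idx=3, l2_idx=3, offset=5
L1[3] = 2
L2[2][3] = 49
paddr = 49 * 16 + 5 = 789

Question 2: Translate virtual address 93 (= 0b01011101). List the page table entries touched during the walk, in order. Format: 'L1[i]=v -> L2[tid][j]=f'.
Answer: L1[1]=0 -> L2[0][1]=22

Derivation:
vaddr = 93 = 0b01011101
Split: l1_idx=1, l2_idx=1, offset=13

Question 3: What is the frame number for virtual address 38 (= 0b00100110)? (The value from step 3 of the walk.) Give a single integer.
vaddr = 38: l1_idx=0, l2_idx=2
L1[0] = 1; L2[1][2] = 15

Answer: 15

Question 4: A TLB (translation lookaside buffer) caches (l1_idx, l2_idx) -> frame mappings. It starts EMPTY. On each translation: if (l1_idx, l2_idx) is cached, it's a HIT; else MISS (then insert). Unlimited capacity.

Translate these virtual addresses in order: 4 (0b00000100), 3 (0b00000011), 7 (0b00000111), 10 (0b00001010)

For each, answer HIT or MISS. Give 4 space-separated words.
Answer: MISS HIT HIT HIT

Derivation:
vaddr=4: (0,0) not in TLB -> MISS, insert
vaddr=3: (0,0) in TLB -> HIT
vaddr=7: (0,0) in TLB -> HIT
vaddr=10: (0,0) in TLB -> HIT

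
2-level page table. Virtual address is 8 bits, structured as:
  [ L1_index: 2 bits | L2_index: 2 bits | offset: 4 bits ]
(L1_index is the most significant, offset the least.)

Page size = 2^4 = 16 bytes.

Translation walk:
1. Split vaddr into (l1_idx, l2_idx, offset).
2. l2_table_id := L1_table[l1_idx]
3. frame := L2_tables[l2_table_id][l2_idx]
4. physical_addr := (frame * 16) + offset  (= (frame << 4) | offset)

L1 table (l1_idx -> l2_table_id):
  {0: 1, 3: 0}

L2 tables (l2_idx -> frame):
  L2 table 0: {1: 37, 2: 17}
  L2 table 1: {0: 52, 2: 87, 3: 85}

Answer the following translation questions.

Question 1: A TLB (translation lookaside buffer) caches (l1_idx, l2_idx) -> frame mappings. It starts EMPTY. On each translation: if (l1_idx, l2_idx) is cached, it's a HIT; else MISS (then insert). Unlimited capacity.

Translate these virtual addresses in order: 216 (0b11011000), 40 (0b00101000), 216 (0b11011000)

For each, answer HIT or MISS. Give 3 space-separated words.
Answer: MISS MISS HIT

Derivation:
vaddr=216: (3,1) not in TLB -> MISS, insert
vaddr=40: (0,2) not in TLB -> MISS, insert
vaddr=216: (3,1) in TLB -> HIT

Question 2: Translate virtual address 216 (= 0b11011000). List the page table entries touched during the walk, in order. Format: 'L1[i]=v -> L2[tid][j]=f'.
vaddr = 216 = 0b11011000
Split: l1_idx=3, l2_idx=1, offset=8

Answer: L1[3]=0 -> L2[0][1]=37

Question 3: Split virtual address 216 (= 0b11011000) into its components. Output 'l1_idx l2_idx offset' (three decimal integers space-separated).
Answer: 3 1 8

Derivation:
vaddr = 216 = 0b11011000
  top 2 bits -> l1_idx = 3
  next 2 bits -> l2_idx = 1
  bottom 4 bits -> offset = 8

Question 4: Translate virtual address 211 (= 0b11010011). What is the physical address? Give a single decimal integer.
Answer: 595

Derivation:
vaddr = 211 = 0b11010011
Split: l1_idx=3, l2_idx=1, offset=3
L1[3] = 0
L2[0][1] = 37
paddr = 37 * 16 + 3 = 595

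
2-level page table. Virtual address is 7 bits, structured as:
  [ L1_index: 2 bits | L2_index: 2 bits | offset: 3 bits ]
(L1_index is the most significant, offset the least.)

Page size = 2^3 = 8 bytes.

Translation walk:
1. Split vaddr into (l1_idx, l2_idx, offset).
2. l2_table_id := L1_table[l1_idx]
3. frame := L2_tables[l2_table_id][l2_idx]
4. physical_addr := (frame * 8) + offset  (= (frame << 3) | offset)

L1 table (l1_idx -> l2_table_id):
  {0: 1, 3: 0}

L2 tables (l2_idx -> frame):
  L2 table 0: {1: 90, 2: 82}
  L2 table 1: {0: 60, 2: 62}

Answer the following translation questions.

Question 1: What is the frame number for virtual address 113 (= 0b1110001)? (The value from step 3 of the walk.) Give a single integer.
Answer: 82

Derivation:
vaddr = 113: l1_idx=3, l2_idx=2
L1[3] = 0; L2[0][2] = 82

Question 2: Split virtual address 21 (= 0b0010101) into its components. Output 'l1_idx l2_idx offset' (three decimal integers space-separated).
Answer: 0 2 5

Derivation:
vaddr = 21 = 0b0010101
  top 2 bits -> l1_idx = 0
  next 2 bits -> l2_idx = 2
  bottom 3 bits -> offset = 5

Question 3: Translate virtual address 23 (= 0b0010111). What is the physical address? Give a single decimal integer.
vaddr = 23 = 0b0010111
Split: l1_idx=0, l2_idx=2, offset=7
L1[0] = 1
L2[1][2] = 62
paddr = 62 * 8 + 7 = 503

Answer: 503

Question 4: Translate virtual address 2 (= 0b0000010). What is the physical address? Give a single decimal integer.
Answer: 482

Derivation:
vaddr = 2 = 0b0000010
Split: l1_idx=0, l2_idx=0, offset=2
L1[0] = 1
L2[1][0] = 60
paddr = 60 * 8 + 2 = 482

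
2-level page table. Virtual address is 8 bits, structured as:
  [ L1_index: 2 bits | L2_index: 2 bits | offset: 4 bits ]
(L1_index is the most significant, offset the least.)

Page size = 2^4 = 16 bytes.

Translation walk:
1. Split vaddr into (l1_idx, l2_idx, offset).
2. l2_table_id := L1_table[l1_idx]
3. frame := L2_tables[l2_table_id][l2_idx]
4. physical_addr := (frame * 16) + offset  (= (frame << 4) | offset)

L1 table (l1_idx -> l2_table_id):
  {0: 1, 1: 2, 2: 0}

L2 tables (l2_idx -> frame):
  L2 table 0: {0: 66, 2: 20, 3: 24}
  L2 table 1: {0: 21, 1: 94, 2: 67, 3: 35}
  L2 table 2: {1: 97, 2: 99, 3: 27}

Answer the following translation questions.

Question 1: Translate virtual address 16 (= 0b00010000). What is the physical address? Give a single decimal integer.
vaddr = 16 = 0b00010000
Split: l1_idx=0, l2_idx=1, offset=0
L1[0] = 1
L2[1][1] = 94
paddr = 94 * 16 + 0 = 1504

Answer: 1504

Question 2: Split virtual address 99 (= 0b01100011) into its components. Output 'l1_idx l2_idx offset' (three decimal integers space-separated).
vaddr = 99 = 0b01100011
  top 2 bits -> l1_idx = 1
  next 2 bits -> l2_idx = 2
  bottom 4 bits -> offset = 3

Answer: 1 2 3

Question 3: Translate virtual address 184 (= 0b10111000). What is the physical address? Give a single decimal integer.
Answer: 392

Derivation:
vaddr = 184 = 0b10111000
Split: l1_idx=2, l2_idx=3, offset=8
L1[2] = 0
L2[0][3] = 24
paddr = 24 * 16 + 8 = 392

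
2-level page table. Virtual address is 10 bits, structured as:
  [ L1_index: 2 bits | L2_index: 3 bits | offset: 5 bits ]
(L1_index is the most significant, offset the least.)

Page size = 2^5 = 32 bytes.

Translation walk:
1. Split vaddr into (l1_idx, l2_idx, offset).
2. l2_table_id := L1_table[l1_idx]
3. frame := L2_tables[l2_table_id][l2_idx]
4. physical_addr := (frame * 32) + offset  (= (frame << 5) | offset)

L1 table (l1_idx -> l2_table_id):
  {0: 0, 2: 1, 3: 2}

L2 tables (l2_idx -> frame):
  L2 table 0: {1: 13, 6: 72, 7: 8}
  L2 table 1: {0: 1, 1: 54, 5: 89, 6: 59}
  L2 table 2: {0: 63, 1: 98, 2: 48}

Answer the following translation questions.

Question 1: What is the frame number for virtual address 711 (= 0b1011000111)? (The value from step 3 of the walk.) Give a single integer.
Answer: 59

Derivation:
vaddr = 711: l1_idx=2, l2_idx=6
L1[2] = 1; L2[1][6] = 59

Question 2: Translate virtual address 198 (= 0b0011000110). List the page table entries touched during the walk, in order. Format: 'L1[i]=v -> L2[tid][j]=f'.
Answer: L1[0]=0 -> L2[0][6]=72

Derivation:
vaddr = 198 = 0b0011000110
Split: l1_idx=0, l2_idx=6, offset=6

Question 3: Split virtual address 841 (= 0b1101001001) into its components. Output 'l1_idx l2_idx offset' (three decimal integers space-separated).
vaddr = 841 = 0b1101001001
  top 2 bits -> l1_idx = 3
  next 3 bits -> l2_idx = 2
  bottom 5 bits -> offset = 9

Answer: 3 2 9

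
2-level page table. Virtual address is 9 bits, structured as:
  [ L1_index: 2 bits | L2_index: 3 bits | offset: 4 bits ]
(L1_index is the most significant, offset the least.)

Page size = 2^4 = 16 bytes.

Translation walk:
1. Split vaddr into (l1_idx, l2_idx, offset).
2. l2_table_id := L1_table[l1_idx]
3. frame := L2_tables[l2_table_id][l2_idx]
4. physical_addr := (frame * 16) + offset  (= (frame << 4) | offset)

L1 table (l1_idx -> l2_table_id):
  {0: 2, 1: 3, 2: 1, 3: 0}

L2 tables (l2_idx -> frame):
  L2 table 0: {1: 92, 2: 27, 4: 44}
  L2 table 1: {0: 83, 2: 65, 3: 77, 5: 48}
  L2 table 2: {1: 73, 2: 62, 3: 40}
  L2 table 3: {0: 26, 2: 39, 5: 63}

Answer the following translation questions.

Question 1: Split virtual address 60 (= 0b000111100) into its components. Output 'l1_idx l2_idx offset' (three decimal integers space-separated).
Answer: 0 3 12

Derivation:
vaddr = 60 = 0b000111100
  top 2 bits -> l1_idx = 0
  next 3 bits -> l2_idx = 3
  bottom 4 bits -> offset = 12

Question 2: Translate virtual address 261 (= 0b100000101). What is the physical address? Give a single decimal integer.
vaddr = 261 = 0b100000101
Split: l1_idx=2, l2_idx=0, offset=5
L1[2] = 1
L2[1][0] = 83
paddr = 83 * 16 + 5 = 1333

Answer: 1333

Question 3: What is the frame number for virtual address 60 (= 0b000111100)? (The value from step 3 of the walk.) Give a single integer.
vaddr = 60: l1_idx=0, l2_idx=3
L1[0] = 2; L2[2][3] = 40

Answer: 40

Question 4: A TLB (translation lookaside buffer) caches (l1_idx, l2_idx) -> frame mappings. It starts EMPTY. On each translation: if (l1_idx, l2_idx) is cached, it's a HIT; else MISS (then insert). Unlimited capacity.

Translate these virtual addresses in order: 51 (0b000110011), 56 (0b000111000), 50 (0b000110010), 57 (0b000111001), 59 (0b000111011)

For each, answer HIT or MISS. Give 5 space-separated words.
vaddr=51: (0,3) not in TLB -> MISS, insert
vaddr=56: (0,3) in TLB -> HIT
vaddr=50: (0,3) in TLB -> HIT
vaddr=57: (0,3) in TLB -> HIT
vaddr=59: (0,3) in TLB -> HIT

Answer: MISS HIT HIT HIT HIT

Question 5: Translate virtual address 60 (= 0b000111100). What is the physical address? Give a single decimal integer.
vaddr = 60 = 0b000111100
Split: l1_idx=0, l2_idx=3, offset=12
L1[0] = 2
L2[2][3] = 40
paddr = 40 * 16 + 12 = 652

Answer: 652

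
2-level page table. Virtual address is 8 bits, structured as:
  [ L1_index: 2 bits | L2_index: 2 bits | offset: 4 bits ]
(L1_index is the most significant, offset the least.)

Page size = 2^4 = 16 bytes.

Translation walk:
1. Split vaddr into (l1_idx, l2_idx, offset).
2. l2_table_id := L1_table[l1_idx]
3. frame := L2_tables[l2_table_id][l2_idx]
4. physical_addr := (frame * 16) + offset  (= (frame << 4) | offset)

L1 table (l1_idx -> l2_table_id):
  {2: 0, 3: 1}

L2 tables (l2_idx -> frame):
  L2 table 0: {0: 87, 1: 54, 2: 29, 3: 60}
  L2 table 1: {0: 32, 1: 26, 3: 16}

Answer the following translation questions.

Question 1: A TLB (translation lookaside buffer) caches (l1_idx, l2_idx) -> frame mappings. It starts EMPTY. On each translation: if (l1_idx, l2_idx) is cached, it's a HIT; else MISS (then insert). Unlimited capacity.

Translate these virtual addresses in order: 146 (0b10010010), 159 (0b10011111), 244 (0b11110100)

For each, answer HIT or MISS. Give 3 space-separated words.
Answer: MISS HIT MISS

Derivation:
vaddr=146: (2,1) not in TLB -> MISS, insert
vaddr=159: (2,1) in TLB -> HIT
vaddr=244: (3,3) not in TLB -> MISS, insert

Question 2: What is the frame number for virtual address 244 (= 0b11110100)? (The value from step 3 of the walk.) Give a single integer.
Answer: 16

Derivation:
vaddr = 244: l1_idx=3, l2_idx=3
L1[3] = 1; L2[1][3] = 16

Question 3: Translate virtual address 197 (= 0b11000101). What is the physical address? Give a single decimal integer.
vaddr = 197 = 0b11000101
Split: l1_idx=3, l2_idx=0, offset=5
L1[3] = 1
L2[1][0] = 32
paddr = 32 * 16 + 5 = 517

Answer: 517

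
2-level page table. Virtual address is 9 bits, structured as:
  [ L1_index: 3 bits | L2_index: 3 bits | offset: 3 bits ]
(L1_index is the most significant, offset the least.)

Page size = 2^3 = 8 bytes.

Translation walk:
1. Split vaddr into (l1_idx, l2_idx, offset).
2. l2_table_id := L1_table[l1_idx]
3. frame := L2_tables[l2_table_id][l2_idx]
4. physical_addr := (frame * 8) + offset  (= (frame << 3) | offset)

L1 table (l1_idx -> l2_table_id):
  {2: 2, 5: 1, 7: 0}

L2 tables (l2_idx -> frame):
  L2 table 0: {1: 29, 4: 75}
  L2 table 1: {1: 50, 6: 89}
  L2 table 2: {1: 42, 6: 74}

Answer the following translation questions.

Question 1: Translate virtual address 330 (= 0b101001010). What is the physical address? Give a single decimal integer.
vaddr = 330 = 0b101001010
Split: l1_idx=5, l2_idx=1, offset=2
L1[5] = 1
L2[1][1] = 50
paddr = 50 * 8 + 2 = 402

Answer: 402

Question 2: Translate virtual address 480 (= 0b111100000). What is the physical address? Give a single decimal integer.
vaddr = 480 = 0b111100000
Split: l1_idx=7, l2_idx=4, offset=0
L1[7] = 0
L2[0][4] = 75
paddr = 75 * 8 + 0 = 600

Answer: 600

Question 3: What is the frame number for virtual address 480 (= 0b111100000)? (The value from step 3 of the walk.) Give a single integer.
vaddr = 480: l1_idx=7, l2_idx=4
L1[7] = 0; L2[0][4] = 75

Answer: 75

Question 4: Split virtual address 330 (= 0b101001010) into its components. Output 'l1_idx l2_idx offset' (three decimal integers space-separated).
Answer: 5 1 2

Derivation:
vaddr = 330 = 0b101001010
  top 3 bits -> l1_idx = 5
  next 3 bits -> l2_idx = 1
  bottom 3 bits -> offset = 2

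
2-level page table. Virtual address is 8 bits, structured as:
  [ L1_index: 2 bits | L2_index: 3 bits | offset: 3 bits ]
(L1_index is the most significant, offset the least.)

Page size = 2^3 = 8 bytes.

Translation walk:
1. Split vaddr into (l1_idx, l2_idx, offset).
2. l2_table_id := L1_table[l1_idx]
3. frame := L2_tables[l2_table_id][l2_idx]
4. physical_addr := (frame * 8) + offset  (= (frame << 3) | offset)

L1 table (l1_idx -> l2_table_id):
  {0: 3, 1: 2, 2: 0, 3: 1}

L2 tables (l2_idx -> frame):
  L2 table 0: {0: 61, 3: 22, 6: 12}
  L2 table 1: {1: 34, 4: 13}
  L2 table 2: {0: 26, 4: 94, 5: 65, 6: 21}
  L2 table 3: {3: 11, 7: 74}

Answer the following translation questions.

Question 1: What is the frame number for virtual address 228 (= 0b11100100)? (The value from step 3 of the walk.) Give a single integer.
vaddr = 228: l1_idx=3, l2_idx=4
L1[3] = 1; L2[1][4] = 13

Answer: 13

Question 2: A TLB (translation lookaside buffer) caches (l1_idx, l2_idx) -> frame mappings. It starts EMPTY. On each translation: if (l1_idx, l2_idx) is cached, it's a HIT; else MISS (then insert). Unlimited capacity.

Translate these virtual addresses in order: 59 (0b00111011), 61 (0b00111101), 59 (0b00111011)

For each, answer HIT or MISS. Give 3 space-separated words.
vaddr=59: (0,7) not in TLB -> MISS, insert
vaddr=61: (0,7) in TLB -> HIT
vaddr=59: (0,7) in TLB -> HIT

Answer: MISS HIT HIT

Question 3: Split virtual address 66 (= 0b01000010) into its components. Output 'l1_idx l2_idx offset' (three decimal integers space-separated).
Answer: 1 0 2

Derivation:
vaddr = 66 = 0b01000010
  top 2 bits -> l1_idx = 1
  next 3 bits -> l2_idx = 0
  bottom 3 bits -> offset = 2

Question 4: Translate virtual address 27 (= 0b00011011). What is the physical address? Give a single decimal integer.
Answer: 91

Derivation:
vaddr = 27 = 0b00011011
Split: l1_idx=0, l2_idx=3, offset=3
L1[0] = 3
L2[3][3] = 11
paddr = 11 * 8 + 3 = 91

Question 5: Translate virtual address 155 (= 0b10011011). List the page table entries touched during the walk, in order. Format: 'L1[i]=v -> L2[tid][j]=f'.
vaddr = 155 = 0b10011011
Split: l1_idx=2, l2_idx=3, offset=3

Answer: L1[2]=0 -> L2[0][3]=22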